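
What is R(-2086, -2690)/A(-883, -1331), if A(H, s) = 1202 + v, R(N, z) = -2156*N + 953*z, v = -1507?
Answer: -1933846/305 ≈ -6340.5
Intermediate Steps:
A(H, s) = -305 (A(H, s) = 1202 - 1507 = -305)
R(-2086, -2690)/A(-883, -1331) = (-2156*(-2086) + 953*(-2690))/(-305) = (4497416 - 2563570)*(-1/305) = 1933846*(-1/305) = -1933846/305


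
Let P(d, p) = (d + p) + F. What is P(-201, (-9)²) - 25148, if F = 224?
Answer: -25044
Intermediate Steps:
P(d, p) = 224 + d + p (P(d, p) = (d + p) + 224 = 224 + d + p)
P(-201, (-9)²) - 25148 = (224 - 201 + (-9)²) - 25148 = (224 - 201 + 81) - 25148 = 104 - 25148 = -25044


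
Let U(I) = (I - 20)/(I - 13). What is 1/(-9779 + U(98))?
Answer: -85/831137 ≈ -0.00010227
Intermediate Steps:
U(I) = (-20 + I)/(-13 + I)
1/(-9779 + U(98)) = 1/(-9779 + (-20 + 98)/(-13 + 98)) = 1/(-9779 + 78/85) = 1/(-831137/85) = -85/831137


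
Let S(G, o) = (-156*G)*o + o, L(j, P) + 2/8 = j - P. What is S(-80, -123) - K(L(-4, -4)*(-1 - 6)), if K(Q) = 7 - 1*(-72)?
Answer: -1535242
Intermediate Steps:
L(j, P) = -¼ + j - P (L(j, P) = -¼ + (j - P) = -¼ + j - P)
K(Q) = 79 (K(Q) = 7 + 72 = 79)
S(G, o) = o - 156*G*o (S(G, o) = -156*G*o + o = o - 156*G*o)
S(-80, -123) - K(L(-4, -4)*(-1 - 6)) = -123*(1 - 156*(-80)) - 1*79 = -123*(1 + 12480) - 79 = -123*12481 - 79 = -1535163 - 79 = -1535242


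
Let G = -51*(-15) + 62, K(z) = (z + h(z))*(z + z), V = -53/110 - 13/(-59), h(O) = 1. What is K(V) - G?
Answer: -17424795071/21060050 ≈ -827.39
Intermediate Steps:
V = -1697/6490 (V = -53*1/110 - 13*(-1/59) = -53/110 + 13/59 = -1697/6490 ≈ -0.26148)
K(z) = 2*z*(1 + z) (K(z) = (z + 1)*(z + z) = (1 + z)*(2*z) = 2*z*(1 + z))
G = 827 (G = 765 + 62 = 827)
K(V) - G = 2*(-1697/6490)*(1 - 1697/6490) - 1*827 = 2*(-1697/6490)*(4793/6490) - 827 = -8133721/21060050 - 827 = -17424795071/21060050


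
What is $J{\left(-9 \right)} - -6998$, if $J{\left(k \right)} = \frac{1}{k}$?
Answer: $\frac{62981}{9} \approx 6997.9$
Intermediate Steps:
$J{\left(-9 \right)} - -6998 = \frac{1}{-9} - -6998 = - \frac{1}{9} + 6998 = \frac{62981}{9}$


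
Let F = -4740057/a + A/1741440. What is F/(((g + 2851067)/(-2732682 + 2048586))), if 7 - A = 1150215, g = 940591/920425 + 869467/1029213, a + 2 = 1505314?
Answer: 105329193774770667947462910/115235213160094244583098671 ≈ 0.91404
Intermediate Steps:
a = 1505312 (a = -2 + 1505314 = 1505312)
g = 1768347648358/947313375525 (g = 940591*(1/920425) + 869467*(1/1029213) = 940591/920425 + 869467/1029213 = 1768347648358/947313375525 ≈ 1.8667)
A = -1150208 (A = 7 - 1*1150215 = 7 - 1150215 = -1150208)
F = -78015209117/20479769760 (F = -4740057/1505312 - 1150208/1741440 = -4740057*1/1505312 - 1150208*1/1741440 = -4740057/1505312 - 8986/13605 = -78015209117/20479769760 ≈ -3.8094)
F/(((g + 2851067)/(-2732682 + 2048586))) = -78015209117*(-2732682 + 2048586)/(1768347648358/947313375525 + 2851067)/20479769760 = -78015209117/(20479769760*((2700855671965583533/947313375525)/(-684096))) = -78015209117/(20479769760*((2700855671965583533/947313375525)*(-1/684096))) = -78015209117/(20479769760*(-2700855671965583533/648053290943150400)) = -78015209117/20479769760*(-648053290943150400/2700855671965583533) = 105329193774770667947462910/115235213160094244583098671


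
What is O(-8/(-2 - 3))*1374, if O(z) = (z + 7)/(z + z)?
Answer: 29541/8 ≈ 3692.6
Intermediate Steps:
O(z) = (7 + z)/(2*z) (O(z) = (7 + z)/((2*z)) = (7 + z)*(1/(2*z)) = (7 + z)/(2*z))
O(-8/(-2 - 3))*1374 = ((7 - 8/(-2 - 3))/(2*((-8/(-2 - 3)))))*1374 = ((7 - 8/(-5))/(2*((-8/(-5)))))*1374 = ((7 - ⅕*(-8))/(2*((-⅕*(-8)))))*1374 = ((7 + 8/5)/(2*(8/5)))*1374 = ((½)*(5/8)*(43/5))*1374 = (43/16)*1374 = 29541/8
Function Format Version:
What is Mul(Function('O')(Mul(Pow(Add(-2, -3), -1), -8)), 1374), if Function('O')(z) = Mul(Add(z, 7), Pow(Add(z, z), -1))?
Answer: Rational(29541, 8) ≈ 3692.6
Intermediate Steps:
Function('O')(z) = Mul(Rational(1, 2), Pow(z, -1), Add(7, z)) (Function('O')(z) = Mul(Add(7, z), Pow(Mul(2, z), -1)) = Mul(Add(7, z), Mul(Rational(1, 2), Pow(z, -1))) = Mul(Rational(1, 2), Pow(z, -1), Add(7, z)))
Mul(Function('O')(Mul(Pow(Add(-2, -3), -1), -8)), 1374) = Mul(Mul(Rational(1, 2), Pow(Mul(Pow(Add(-2, -3), -1), -8), -1), Add(7, Mul(Pow(Add(-2, -3), -1), -8))), 1374) = Mul(Mul(Rational(1, 2), Pow(Mul(Pow(-5, -1), -8), -1), Add(7, Mul(Pow(-5, -1), -8))), 1374) = Mul(Mul(Rational(1, 2), Pow(Mul(Rational(-1, 5), -8), -1), Add(7, Mul(Rational(-1, 5), -8))), 1374) = Mul(Mul(Rational(1, 2), Pow(Rational(8, 5), -1), Add(7, Rational(8, 5))), 1374) = Mul(Mul(Rational(1, 2), Rational(5, 8), Rational(43, 5)), 1374) = Mul(Rational(43, 16), 1374) = Rational(29541, 8)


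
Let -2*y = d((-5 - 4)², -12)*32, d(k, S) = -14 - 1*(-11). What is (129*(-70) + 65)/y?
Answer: -8965/48 ≈ -186.77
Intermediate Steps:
d(k, S) = -3 (d(k, S) = -14 + 11 = -3)
y = 48 (y = -(-3)*32/2 = -½*(-96) = 48)
(129*(-70) + 65)/y = (129*(-70) + 65)/48 = (-9030 + 65)*(1/48) = -8965*1/48 = -8965/48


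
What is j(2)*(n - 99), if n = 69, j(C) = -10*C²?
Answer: 1200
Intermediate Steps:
j(2)*(n - 99) = (-10*2²)*(69 - 99) = -10*4*(-30) = -40*(-30) = 1200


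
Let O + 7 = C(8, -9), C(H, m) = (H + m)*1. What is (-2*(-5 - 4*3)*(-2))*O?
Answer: 544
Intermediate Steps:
C(H, m) = H + m
O = -8 (O = -7 + (8 - 9) = -7 - 1 = -8)
(-2*(-5 - 4*3)*(-2))*O = (-2*(-5 - 4*3)*(-2))*(-8) = (-2*(-5 - 12)*(-2))*(-8) = (-2*(-17)*(-2))*(-8) = (34*(-2))*(-8) = -68*(-8) = 544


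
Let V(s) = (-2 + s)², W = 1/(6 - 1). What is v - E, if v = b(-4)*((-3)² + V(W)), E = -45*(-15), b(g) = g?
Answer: -18099/25 ≈ -723.96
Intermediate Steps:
W = ⅕ (W = 1/5 = ⅕ ≈ 0.20000)
E = 675
v = -1224/25 (v = -4*((-3)² + (-2 + ⅕)²) = -4*(9 + (-9/5)²) = -4*(9 + 81/25) = -4*306/25 = -1224/25 ≈ -48.960)
v - E = -1224/25 - 1*675 = -1224/25 - 675 = -18099/25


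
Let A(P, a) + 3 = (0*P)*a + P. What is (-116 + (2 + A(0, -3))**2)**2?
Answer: 13225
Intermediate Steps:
A(P, a) = -3 + P (A(P, a) = -3 + ((0*P)*a + P) = -3 + (0*a + P) = -3 + (0 + P) = -3 + P)
(-116 + (2 + A(0, -3))**2)**2 = (-116 + (2 + (-3 + 0))**2)**2 = (-116 + (2 - 3)**2)**2 = (-116 + (-1)**2)**2 = (-116 + 1)**2 = (-115)**2 = 13225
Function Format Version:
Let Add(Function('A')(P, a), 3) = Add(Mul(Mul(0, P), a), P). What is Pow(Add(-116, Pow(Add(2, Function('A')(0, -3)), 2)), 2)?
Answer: 13225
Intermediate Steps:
Function('A')(P, a) = Add(-3, P) (Function('A')(P, a) = Add(-3, Add(Mul(Mul(0, P), a), P)) = Add(-3, Add(Mul(0, a), P)) = Add(-3, Add(0, P)) = Add(-3, P))
Pow(Add(-116, Pow(Add(2, Function('A')(0, -3)), 2)), 2) = Pow(Add(-116, Pow(Add(2, Add(-3, 0)), 2)), 2) = Pow(Add(-116, Pow(Add(2, -3), 2)), 2) = Pow(Add(-116, Pow(-1, 2)), 2) = Pow(Add(-116, 1), 2) = Pow(-115, 2) = 13225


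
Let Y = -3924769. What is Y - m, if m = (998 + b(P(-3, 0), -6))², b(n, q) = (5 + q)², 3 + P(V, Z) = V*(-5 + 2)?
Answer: -4922770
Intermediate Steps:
P(V, Z) = -3 - 3*V (P(V, Z) = -3 + V*(-5 + 2) = -3 + V*(-3) = -3 - 3*V)
m = 998001 (m = (998 + (5 - 6)²)² = (998 + (-1)²)² = (998 + 1)² = 999² = 998001)
Y - m = -3924769 - 1*998001 = -3924769 - 998001 = -4922770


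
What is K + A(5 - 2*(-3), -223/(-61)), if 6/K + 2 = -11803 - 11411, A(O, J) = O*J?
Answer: 28474241/708088 ≈ 40.213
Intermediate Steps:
A(O, J) = J*O
K = -3/11608 (K = 6/(-2 + (-11803 - 11411)) = 6/(-2 - 23214) = 6/(-23216) = 6*(-1/23216) = -3/11608 ≈ -0.00025844)
K + A(5 - 2*(-3), -223/(-61)) = -3/11608 + (-223/(-61))*(5 - 2*(-3)) = -3/11608 + (-223*(-1/61))*(5 + 6) = -3/11608 + (223/61)*11 = -3/11608 + 2453/61 = 28474241/708088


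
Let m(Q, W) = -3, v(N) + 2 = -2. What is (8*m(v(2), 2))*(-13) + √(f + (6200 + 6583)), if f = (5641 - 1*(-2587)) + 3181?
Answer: 312 + 24*√42 ≈ 467.54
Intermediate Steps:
v(N) = -4 (v(N) = -2 - 2 = -4)
f = 11409 (f = (5641 + 2587) + 3181 = 8228 + 3181 = 11409)
(8*m(v(2), 2))*(-13) + √(f + (6200 + 6583)) = (8*(-3))*(-13) + √(11409 + (6200 + 6583)) = -24*(-13) + √(11409 + 12783) = 312 + √24192 = 312 + 24*√42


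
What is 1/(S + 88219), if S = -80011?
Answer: 1/8208 ≈ 0.00012183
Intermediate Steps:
1/(S + 88219) = 1/(-80011 + 88219) = 1/8208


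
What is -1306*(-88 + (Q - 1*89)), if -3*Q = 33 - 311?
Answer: 330418/3 ≈ 1.1014e+5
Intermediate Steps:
Q = 278/3 (Q = -(33 - 311)/3 = -⅓*(-278) = 278/3 ≈ 92.667)
-1306*(-88 + (Q - 1*89)) = -1306*(-88 + (278/3 - 1*89)) = -1306*(-88 + (278/3 - 89)) = -1306*(-88 + 11/3) = -1306*(-253/3) = 330418/3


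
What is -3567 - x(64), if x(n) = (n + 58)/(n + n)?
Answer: -228349/64 ≈ -3568.0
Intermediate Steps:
x(n) = (58 + n)/(2*n) (x(n) = (58 + n)/((2*n)) = (58 + n)*(1/(2*n)) = (58 + n)/(2*n))
-3567 - x(64) = -3567 - (58 + 64)/(2*64) = -3567 - 122/(2*64) = -3567 - 1*61/64 = -3567 - 61/64 = -228349/64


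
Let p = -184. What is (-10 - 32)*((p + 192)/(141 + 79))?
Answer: -84/55 ≈ -1.5273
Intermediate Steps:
(-10 - 32)*((p + 192)/(141 + 79)) = (-10 - 32)*((-184 + 192)/(141 + 79)) = -336/220 = -42*2/55 = -84/55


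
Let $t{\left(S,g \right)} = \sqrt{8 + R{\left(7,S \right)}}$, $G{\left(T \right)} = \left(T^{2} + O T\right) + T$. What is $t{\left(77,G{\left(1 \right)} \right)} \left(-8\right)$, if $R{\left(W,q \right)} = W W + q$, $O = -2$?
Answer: $- 8 \sqrt{134} \approx -92.607$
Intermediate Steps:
$R{\left(W,q \right)} = q + W^{2}$ ($R{\left(W,q \right)} = W^{2} + q = q + W^{2}$)
$G{\left(T \right)} = T^{2} - T$ ($G{\left(T \right)} = \left(T^{2} - 2 T\right) + T = T^{2} - T$)
$t{\left(S,g \right)} = \sqrt{57 + S}$ ($t{\left(S,g \right)} = \sqrt{8 + \left(S + 7^{2}\right)} = \sqrt{8 + \left(S + 49\right)} = \sqrt{8 + \left(49 + S\right)} = \sqrt{57 + S}$)
$t{\left(77,G{\left(1 \right)} \right)} \left(-8\right) = \sqrt{57 + 77} \left(-8\right) = \sqrt{134} \left(-8\right) = - 8 \sqrt{134}$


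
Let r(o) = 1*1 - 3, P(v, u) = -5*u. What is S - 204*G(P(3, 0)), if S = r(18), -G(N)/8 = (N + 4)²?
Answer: 26110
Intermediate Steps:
r(o) = -2 (r(o) = 1 - 3 = -2)
G(N) = -8*(4 + N)² (G(N) = -8*(N + 4)² = -8*(4 + N)²)
S = -2
S - 204*G(P(3, 0)) = -2 - (-1632)*(4 - 5*0)² = -2 - (-1632)*(4 + 0)² = -2 - (-1632)*4² = -2 - (-1632)*16 = -2 - 204*(-128) = -2 + 26112 = 26110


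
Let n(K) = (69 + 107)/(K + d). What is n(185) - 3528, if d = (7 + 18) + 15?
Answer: -793624/225 ≈ -3527.2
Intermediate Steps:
d = 40 (d = 25 + 15 = 40)
n(K) = 176/(40 + K) (n(K) = (69 + 107)/(K + 40) = 176/(40 + K))
n(185) - 3528 = 176/(40 + 185) - 3528 = 176/225 - 3528 = -793624/225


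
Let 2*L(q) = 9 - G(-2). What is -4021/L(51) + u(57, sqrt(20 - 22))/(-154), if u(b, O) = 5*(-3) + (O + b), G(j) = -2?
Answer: -8045/11 - I*sqrt(2)/154 ≈ -731.36 - 0.0091832*I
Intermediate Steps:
L(q) = 11/2 (L(q) = (9 - 1*(-2))/2 = (9 + 2)/2 = (1/2)*11 = 11/2)
u(b, O) = -15 + O + b (u(b, O) = -15 + (O + b) = -15 + O + b)
-4021/L(51) + u(57, sqrt(20 - 22))/(-154) = -4021/11/2 + (-15 + sqrt(20 - 22) + 57)/(-154) = -4021*2/11 + (-15 + sqrt(-2) + 57)*(-1/154) = -8042/11 + (-15 + I*sqrt(2) + 57)*(-1/154) = -8042/11 + (42 + I*sqrt(2))*(-1/154) = -8042/11 + (-3/11 - I*sqrt(2)/154) = -8045/11 - I*sqrt(2)/154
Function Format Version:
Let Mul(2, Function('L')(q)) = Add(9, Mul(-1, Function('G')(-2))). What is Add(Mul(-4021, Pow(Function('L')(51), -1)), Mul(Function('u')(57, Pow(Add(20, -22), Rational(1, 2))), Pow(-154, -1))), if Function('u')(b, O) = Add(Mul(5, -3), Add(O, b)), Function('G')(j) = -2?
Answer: Add(Rational(-8045, 11), Mul(Rational(-1, 154), I, Pow(2, Rational(1, 2)))) ≈ Add(-731.36, Mul(-0.0091832, I))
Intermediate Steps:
Function('L')(q) = Rational(11, 2) (Function('L')(q) = Mul(Rational(1, 2), Add(9, Mul(-1, -2))) = Mul(Rational(1, 2), Add(9, 2)) = Mul(Rational(1, 2), 11) = Rational(11, 2))
Function('u')(b, O) = Add(-15, O, b) (Function('u')(b, O) = Add(-15, Add(O, b)) = Add(-15, O, b))
Add(Mul(-4021, Pow(Function('L')(51), -1)), Mul(Function('u')(57, Pow(Add(20, -22), Rational(1, 2))), Pow(-154, -1))) = Add(Mul(-4021, Pow(Rational(11, 2), -1)), Mul(Add(-15, Pow(Add(20, -22), Rational(1, 2)), 57), Pow(-154, -1))) = Add(Mul(-4021, Rational(2, 11)), Mul(Add(-15, Pow(-2, Rational(1, 2)), 57), Rational(-1, 154))) = Add(Rational(-8042, 11), Mul(Add(-15, Mul(I, Pow(2, Rational(1, 2))), 57), Rational(-1, 154))) = Add(Rational(-8042, 11), Mul(Add(42, Mul(I, Pow(2, Rational(1, 2)))), Rational(-1, 154))) = Add(Rational(-8042, 11), Add(Rational(-3, 11), Mul(Rational(-1, 154), I, Pow(2, Rational(1, 2))))) = Add(Rational(-8045, 11), Mul(Rational(-1, 154), I, Pow(2, Rational(1, 2))))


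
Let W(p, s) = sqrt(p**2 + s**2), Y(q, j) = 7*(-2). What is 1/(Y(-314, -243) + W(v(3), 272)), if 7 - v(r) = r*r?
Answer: 7/36896 + sqrt(18497)/36896 ≈ 0.0038759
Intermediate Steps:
Y(q, j) = -14
v(r) = 7 - r**2 (v(r) = 7 - r*r = 7 - r**2)
1/(Y(-314, -243) + W(v(3), 272)) = 1/(-14 + sqrt((7 - 1*3**2)**2 + 272**2)) = 1/(-14 + sqrt((7 - 1*9)**2 + 73984)) = 1/(-14 + sqrt((7 - 9)**2 + 73984)) = 1/(-14 + sqrt((-2)**2 + 73984)) = 1/(-14 + sqrt(4 + 73984)) = 1/(-14 + sqrt(73988)) = 1/(-14 + 2*sqrt(18497))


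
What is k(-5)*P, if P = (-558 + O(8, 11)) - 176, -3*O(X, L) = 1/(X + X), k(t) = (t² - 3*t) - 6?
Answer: -598961/24 ≈ -24957.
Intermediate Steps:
k(t) = -6 + t² - 3*t
O(X, L) = -1/(6*X) (O(X, L) = -1/(3*(X + X)) = -1/(2*X)/3 = -1/(6*X))
P = -35233/48 (P = (-558 - ⅙/8) - 176 = (-558 - ⅙*⅛) - 176 = (-558 - 1/48) - 176 = -26785/48 - 176 = -35233/48 ≈ -734.02)
k(-5)*P = (-6 + (-5)² - 3*(-5))*(-35233/48) = (-6 + 25 + 15)*(-35233/48) = 34*(-35233/48) = -598961/24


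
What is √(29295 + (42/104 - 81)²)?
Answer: 3*√10753129/52 ≈ 189.18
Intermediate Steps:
√(29295 + (42/104 - 81)²) = √(29295 + (42*(1/104) - 81)²) = √(29295 + (21/52 - 81)²) = √(29295 + (-4191/52)²) = √(29295 + 17564481/2704) = √(96778161/2704) = 3*√10753129/52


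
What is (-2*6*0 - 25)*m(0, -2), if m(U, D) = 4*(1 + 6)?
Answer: -700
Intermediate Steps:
m(U, D) = 28 (m(U, D) = 4*7 = 28)
(-2*6*0 - 25)*m(0, -2) = (-2*6*0 - 25)*28 = (-12*0 - 25)*28 = (0 - 25)*28 = -25*28 = -700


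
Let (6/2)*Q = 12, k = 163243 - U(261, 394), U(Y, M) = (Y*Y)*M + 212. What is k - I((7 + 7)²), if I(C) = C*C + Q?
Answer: -26715063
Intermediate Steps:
U(Y, M) = 212 + M*Y² (U(Y, M) = Y²*M + 212 = M*Y² + 212 = 212 + M*Y²)
k = -26676643 (k = 163243 - (212 + 394*261²) = 163243 - (212 + 394*68121) = 163243 - (212 + 26839674) = 163243 - 1*26839886 = 163243 - 26839886 = -26676643)
Q = 4 (Q = (⅓)*12 = 4)
I(C) = 4 + C² (I(C) = C*C + 4 = C² + 4 = 4 + C²)
k - I((7 + 7)²) = -26676643 - (4 + ((7 + 7)²)²) = -26676643 - (4 + (14²)²) = -26676643 - (4 + 196²) = -26676643 - (4 + 38416) = -26676643 - 1*38420 = -26676643 - 38420 = -26715063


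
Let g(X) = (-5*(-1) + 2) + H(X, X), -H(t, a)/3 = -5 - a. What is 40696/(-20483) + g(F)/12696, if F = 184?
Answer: -252459587/130026084 ≈ -1.9416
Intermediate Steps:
H(t, a) = 15 + 3*a (H(t, a) = -3*(-5 - a) = 15 + 3*a)
g(X) = 22 + 3*X (g(X) = (-5*(-1) + 2) + (15 + 3*X) = (5 + 2) + (15 + 3*X) = 7 + (15 + 3*X) = 22 + 3*X)
40696/(-20483) + g(F)/12696 = 40696/(-20483) + (22 + 3*184)/12696 = 40696*(-1/20483) + (22 + 552)*(1/12696) = -40696/20483 + 574*(1/12696) = -40696/20483 + 287/6348 = -252459587/130026084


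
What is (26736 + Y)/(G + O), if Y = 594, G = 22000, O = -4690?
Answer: 911/577 ≈ 1.5789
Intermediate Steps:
(26736 + Y)/(G + O) = (26736 + 594)/(22000 - 4690) = 27330/17310 = 27330*(1/17310) = 911/577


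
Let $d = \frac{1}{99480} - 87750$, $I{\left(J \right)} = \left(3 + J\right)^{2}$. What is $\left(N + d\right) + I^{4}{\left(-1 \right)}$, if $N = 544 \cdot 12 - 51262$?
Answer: $- \frac{13154041439}{99480} \approx -1.3223 \cdot 10^{5}$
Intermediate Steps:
$N = -44734$ ($N = 6528 - 51262 = -44734$)
$d = - \frac{8729369999}{99480}$ ($d = \frac{1}{99480} - 87750 = - \frac{8729369999}{99480} \approx -87750.0$)
$\left(N + d\right) + I^{4}{\left(-1 \right)} = \left(-44734 - \frac{8729369999}{99480}\right) + \left(\left(3 - 1\right)^{2}\right)^{4} = - \frac{13179508319}{99480} + \left(2^{2}\right)^{4} = - \frac{13179508319}{99480} + 4^{4} = - \frac{13179508319}{99480} + 256 = - \frac{13154041439}{99480}$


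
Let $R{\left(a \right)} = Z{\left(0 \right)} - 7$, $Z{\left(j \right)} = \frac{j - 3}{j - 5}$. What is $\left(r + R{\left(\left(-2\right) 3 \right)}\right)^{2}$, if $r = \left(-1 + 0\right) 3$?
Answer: $\frac{2209}{25} \approx 88.36$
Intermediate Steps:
$Z{\left(j \right)} = \frac{-3 + j}{-5 + j}$
$r = -3$ ($r = \left(-1\right) 3 = -3$)
$R{\left(a \right)} = - \frac{32}{5}$ ($R{\left(a \right)} = \frac{-3 + 0}{-5 + 0} - 7 = \frac{1}{-5} \left(-3\right) - 7 = \left(- \frac{1}{5}\right) \left(-3\right) - 7 = \frac{3}{5} - 7 = - \frac{32}{5}$)
$\left(r + R{\left(\left(-2\right) 3 \right)}\right)^{2} = \left(-3 - \frac{32}{5}\right)^{2} = \left(- \frac{47}{5}\right)^{2} = \frac{2209}{25}$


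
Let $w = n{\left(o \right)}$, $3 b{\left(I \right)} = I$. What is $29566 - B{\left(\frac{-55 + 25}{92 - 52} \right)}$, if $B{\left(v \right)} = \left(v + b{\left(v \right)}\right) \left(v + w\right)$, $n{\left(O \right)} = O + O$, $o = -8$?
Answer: $\frac{118197}{4} \approx 29549.0$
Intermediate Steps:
$b{\left(I \right)} = \frac{I}{3}$
$n{\left(O \right)} = 2 O$
$w = -16$ ($w = 2 \left(-8\right) = -16$)
$B{\left(v \right)} = \frac{4 v \left(-16 + v\right)}{3}$ ($B{\left(v \right)} = \left(v + \frac{v}{3}\right) \left(v - 16\right) = \frac{4 v}{3} \left(-16 + v\right) = \frac{4 v \left(-16 + v\right)}{3}$)
$29566 - B{\left(\frac{-55 + 25}{92 - 52} \right)} = 29566 - \frac{4 \frac{-55 + 25}{92 - 52} \left(-16 + \frac{-55 + 25}{92 - 52}\right)}{3} = 29566 - \frac{4 \left(- \frac{30}{40}\right) \left(-16 - \frac{30}{40}\right)}{3} = 29566 - \frac{4 \left(\left(-30\right) \frac{1}{40}\right) \left(-16 - \frac{3}{4}\right)}{3} = 29566 - \frac{4}{3} \left(- \frac{3}{4}\right) \left(-16 - \frac{3}{4}\right) = 29566 - \frac{4}{3} \left(- \frac{3}{4}\right) \left(- \frac{67}{4}\right) = 29566 - \frac{67}{4} = \frac{118197}{4}$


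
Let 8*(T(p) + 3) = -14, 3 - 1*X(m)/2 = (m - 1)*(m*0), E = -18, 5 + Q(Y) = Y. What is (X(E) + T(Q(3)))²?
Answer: 25/16 ≈ 1.5625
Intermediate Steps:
Q(Y) = -5 + Y
X(m) = 6 (X(m) = 6 - 2*(m - 1)*m*0 = 6 - 2*(-1 + m)*0 = 6 - 2*0 = 6 + 0 = 6)
T(p) = -19/4 (T(p) = -3 + (⅛)*(-14) = -3 - 7/4 = -19/4)
(X(E) + T(Q(3)))² = (6 - 19/4)² = (5/4)² = 25/16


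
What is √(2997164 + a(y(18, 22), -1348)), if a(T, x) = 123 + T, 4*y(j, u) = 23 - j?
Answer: √11989153/2 ≈ 1731.3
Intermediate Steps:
y(j, u) = 23/4 - j/4 (y(j, u) = (23 - j)/4 = 23/4 - j/4)
√(2997164 + a(y(18, 22), -1348)) = √(2997164 + (123 + (23/4 - ¼*18))) = √(2997164 + (123 + (23/4 - 9/2))) = √(2997164 + (123 + 5/4)) = √(2997164 + 497/4) = √(11989153/4) = √11989153/2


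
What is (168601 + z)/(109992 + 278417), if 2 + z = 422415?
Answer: 591014/388409 ≈ 1.5216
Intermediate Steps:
z = 422413 (z = -2 + 422415 = 422413)
(168601 + z)/(109992 + 278417) = (168601 + 422413)/(109992 + 278417) = 591014/388409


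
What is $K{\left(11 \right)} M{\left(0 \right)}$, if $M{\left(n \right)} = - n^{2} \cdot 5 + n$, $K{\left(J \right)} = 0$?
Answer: $0$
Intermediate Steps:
$M{\left(n \right)} = n - 5 n^{2}$ ($M{\left(n \right)} = - 5 n^{2} + n = n - 5 n^{2}$)
$K{\left(11 \right)} M{\left(0 \right)} = 0 \cdot 0 \left(1 - 0\right) = 0 \cdot 0 \left(1 + 0\right) = 0 \cdot 0 \cdot 1 = 0 \cdot 0 = 0$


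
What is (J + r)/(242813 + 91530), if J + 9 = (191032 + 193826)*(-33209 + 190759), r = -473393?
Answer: 60633904498/334343 ≈ 1.8135e+5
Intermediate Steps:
J = 60634377891 (J = -9 + (191032 + 193826)*(-33209 + 190759) = -9 + 384858*157550 = -9 + 60634377900 = 60634377891)
(J + r)/(242813 + 91530) = (60634377891 - 473393)/(242813 + 91530) = 60633904498/334343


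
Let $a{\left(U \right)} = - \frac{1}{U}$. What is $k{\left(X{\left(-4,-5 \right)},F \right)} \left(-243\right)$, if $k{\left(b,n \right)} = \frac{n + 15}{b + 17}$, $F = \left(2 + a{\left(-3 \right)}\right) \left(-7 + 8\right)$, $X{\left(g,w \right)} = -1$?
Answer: $- \frac{1053}{4} \approx -263.25$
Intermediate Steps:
$F = \frac{7}{3}$ ($F = \left(2 - \frac{1}{-3}\right) \left(-7 + 8\right) = \left(2 - - \frac{1}{3}\right) 1 = \left(2 + \frac{1}{3}\right) 1 = \frac{7}{3} \cdot 1 = \frac{7}{3} \approx 2.3333$)
$k{\left(b,n \right)} = \frac{15 + n}{17 + b}$
$k{\left(X{\left(-4,-5 \right)},F \right)} \left(-243\right) = \frac{15 + \frac{7}{3}}{17 - 1} \left(-243\right) = \frac{1}{16} \cdot \frac{52}{3} \left(-243\right) = \frac{13}{12} \left(-243\right) = - \frac{1053}{4}$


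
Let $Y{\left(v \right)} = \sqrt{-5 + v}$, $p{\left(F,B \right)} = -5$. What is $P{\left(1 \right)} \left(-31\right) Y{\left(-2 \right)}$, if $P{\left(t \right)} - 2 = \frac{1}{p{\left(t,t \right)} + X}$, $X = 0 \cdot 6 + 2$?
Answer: $- \frac{155 i \sqrt{7}}{3} \approx - 136.7 i$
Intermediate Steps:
$X = 2$ ($X = 0 + 2 = 2$)
$P{\left(t \right)} = \frac{5}{3}$ ($P{\left(t \right)} = 2 + \frac{1}{-5 + 2} = 2 + \frac{1}{-3} = 2 - \frac{1}{3} = \frac{5}{3}$)
$P{\left(1 \right)} \left(-31\right) Y{\left(-2 \right)} = \frac{5}{3} \left(-31\right) \sqrt{-5 - 2} = - \frac{155 \sqrt{-7}}{3} = - \frac{155 i \sqrt{7}}{3}$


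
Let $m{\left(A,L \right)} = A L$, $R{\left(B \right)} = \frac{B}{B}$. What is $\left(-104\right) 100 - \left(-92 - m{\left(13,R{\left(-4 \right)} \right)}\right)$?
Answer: $-10295$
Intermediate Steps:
$R{\left(B \right)} = 1$
$\left(-104\right) 100 - \left(-92 - m{\left(13,R{\left(-4 \right)} \right)}\right) = \left(-104\right) 100 + \left(\left(13 \cdot 1 + 122\right) - 30\right) = -10400 + \left(\left(13 + 122\right) - 30\right) = -10400 + \left(135 - 30\right) = -10400 + 105 = -10295$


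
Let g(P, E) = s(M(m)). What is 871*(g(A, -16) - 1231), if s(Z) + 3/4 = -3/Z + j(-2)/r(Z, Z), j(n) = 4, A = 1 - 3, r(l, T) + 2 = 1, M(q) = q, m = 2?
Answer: -4310579/4 ≈ -1.0776e+6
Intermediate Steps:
r(l, T) = -1 (r(l, T) = -2 + 1 = -1)
A = -2
s(Z) = -19/4 - 3/Z (s(Z) = -¾ + (-3/Z + 4/(-1)) = -¾ + (-3/Z + 4*(-1)) = -¾ + (-3/Z - 4) = -¾ + (-4 - 3/Z) = -19/4 - 3/Z)
g(P, E) = -25/4 (g(P, E) = -19/4 - 3/2 = -25/4)
871*(g(A, -16) - 1231) = 871*(-25/4 - 1231) = 871*(-4949/4) = -4310579/4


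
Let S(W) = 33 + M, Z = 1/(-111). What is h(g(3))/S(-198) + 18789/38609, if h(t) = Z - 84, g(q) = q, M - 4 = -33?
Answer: -351686609/17142396 ≈ -20.516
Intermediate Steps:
M = -29 (M = 4 - 33 = -29)
Z = -1/111 ≈ -0.0090090
h(t) = -9325/111 (h(t) = -1/111 - 84 = -9325/111)
S(W) = 4 (S(W) = 33 - 29 = 4)
h(g(3))/S(-198) + 18789/38609 = -9325/111/4 + 18789/38609 = -9325/111*1/4 + 18789*(1/38609) = -9325/444 + 18789/38609 = -351686609/17142396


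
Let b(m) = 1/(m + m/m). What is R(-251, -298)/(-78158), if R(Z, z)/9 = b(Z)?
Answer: 9/19539500 ≈ 4.6061e-7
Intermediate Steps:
b(m) = 1/(1 + m) (b(m) = 1/(m + 1) = 1/(1 + m))
R(Z, z) = 9/(1 + Z)
R(-251, -298)/(-78158) = (9/(1 - 251))/(-78158) = (9/(-250))*(-1/78158) = (9*(-1/250))*(-1/78158) = -9/250*(-1/78158) = 9/19539500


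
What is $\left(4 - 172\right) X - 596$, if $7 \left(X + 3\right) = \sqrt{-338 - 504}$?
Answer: $-92 - 24 i \sqrt{842} \approx -92.0 - 696.41 i$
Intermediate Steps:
$X = -3 + \frac{i \sqrt{842}}{7}$ ($X = -3 + \frac{\sqrt{-338 - 504}}{7} = -3 + \frac{\sqrt{-842}}{7} = -3 + \frac{i \sqrt{842}}{7} \approx -3.0 + 4.1453 i$)
$\left(4 - 172\right) X - 596 = \left(4 - 172\right) \left(-3 + \frac{i \sqrt{842}}{7}\right) - 596 = - 168 \left(-3 + \frac{i \sqrt{842}}{7}\right) - 596 = \left(504 - 24 i \sqrt{842}\right) - 596 = -92 - 24 i \sqrt{842}$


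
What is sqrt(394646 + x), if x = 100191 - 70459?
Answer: sqrt(424378) ≈ 651.44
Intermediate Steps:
x = 29732
sqrt(394646 + x) = sqrt(394646 + 29732) = sqrt(424378)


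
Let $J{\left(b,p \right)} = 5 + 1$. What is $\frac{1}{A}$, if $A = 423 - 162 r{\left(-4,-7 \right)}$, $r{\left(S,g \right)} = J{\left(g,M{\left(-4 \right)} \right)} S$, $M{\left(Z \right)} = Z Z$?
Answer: $\frac{1}{4311} \approx 0.00023196$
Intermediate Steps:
$M{\left(Z \right)} = Z^{2}$
$J{\left(b,p \right)} = 6$
$r{\left(S,g \right)} = 6 S$
$A = 4311$ ($A = 423 - 162 \cdot 6 \left(-4\right) = 423 - -3888 = 423 + 3888 = 4311$)
$\frac{1}{A} = \frac{1}{4311}$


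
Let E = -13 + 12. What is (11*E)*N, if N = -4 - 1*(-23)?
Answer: -209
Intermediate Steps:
N = 19 (N = -4 + 23 = 19)
E = -1
(11*E)*N = (11*(-1))*19 = -11*19 = -209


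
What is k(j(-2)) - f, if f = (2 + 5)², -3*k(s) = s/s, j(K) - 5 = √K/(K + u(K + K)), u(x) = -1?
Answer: -148/3 ≈ -49.333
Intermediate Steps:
j(K) = 5 + √K/(-1 + K) (j(K) = 5 + √K/(K - 1) = 5 + √K/(-1 + K))
k(s) = -⅓ (k(s) = -s/(3*s) = -⅓*1 = -⅓)
f = 49 (f = 7² = 49)
k(j(-2)) - f = -⅓ - 1*49 = -⅓ - 49 = -148/3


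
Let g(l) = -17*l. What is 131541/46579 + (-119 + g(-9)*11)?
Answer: 72981097/46579 ≈ 1566.8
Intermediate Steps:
131541/46579 + (-119 + g(-9)*11) = 131541/46579 + (-119 - 17*(-9)*11) = 131541*(1/46579) + (-119 + 153*11) = 131541/46579 + (-119 + 1683) = 131541/46579 + 1564 = 72981097/46579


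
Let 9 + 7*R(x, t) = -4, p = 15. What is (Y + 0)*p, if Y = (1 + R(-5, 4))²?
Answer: 540/49 ≈ 11.020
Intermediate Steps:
R(x, t) = -13/7 (R(x, t) = -9/7 + (⅐)*(-4) = -9/7 - 4/7 = -13/7)
Y = 36/49 (Y = (1 - 13/7)² = (-6/7)² = 36/49 ≈ 0.73469)
(Y + 0)*p = (36/49 + 0)*15 = (36/49)*15 = 540/49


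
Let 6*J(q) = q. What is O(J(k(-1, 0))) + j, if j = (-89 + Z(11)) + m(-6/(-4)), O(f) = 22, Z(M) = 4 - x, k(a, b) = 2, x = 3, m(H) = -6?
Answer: -72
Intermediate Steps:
J(q) = q/6
Z(M) = 1 (Z(M) = 4 - 1*3 = 4 - 3 = 1)
j = -94 (j = (-89 + 1) - 6 = -88 - 6 = -94)
O(J(k(-1, 0))) + j = 22 - 94 = -72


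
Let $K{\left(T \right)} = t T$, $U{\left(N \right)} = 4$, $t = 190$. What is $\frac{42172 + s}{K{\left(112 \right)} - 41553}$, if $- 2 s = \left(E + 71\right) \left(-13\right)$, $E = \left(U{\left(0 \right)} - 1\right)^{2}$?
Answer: $- \frac{42692}{20273} \approx -2.1059$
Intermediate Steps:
$E = 9$ ($E = \left(4 - 1\right)^{2} = 3^{2} = 9$)
$s = 520$ ($s = - \frac{\left(9 + 71\right) \left(-13\right)}{2} = - \frac{80 \left(-13\right)}{2} = \left(- \frac{1}{2}\right) \left(-1040\right) = 520$)
$K{\left(T \right)} = 190 T$
$\frac{42172 + s}{K{\left(112 \right)} - 41553} = \frac{42172 + 520}{190 \cdot 112 - 41553} = \frac{42692}{21280 - 41553} = \frac{42692}{-20273} = 42692 \left(- \frac{1}{20273}\right) = - \frac{42692}{20273}$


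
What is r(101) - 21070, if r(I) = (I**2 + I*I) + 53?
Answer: -615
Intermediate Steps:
r(I) = 53 + 2*I**2 (r(I) = (I**2 + I**2) + 53 = 2*I**2 + 53 = 53 + 2*I**2)
r(101) - 21070 = (53 + 2*101**2) - 21070 = (53 + 2*10201) - 21070 = (53 + 20402) - 21070 = 20455 - 21070 = -615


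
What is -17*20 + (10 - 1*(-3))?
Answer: -327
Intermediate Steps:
-17*20 + (10 - 1*(-3)) = -340 + (10 + 3) = -340 + 13 = -327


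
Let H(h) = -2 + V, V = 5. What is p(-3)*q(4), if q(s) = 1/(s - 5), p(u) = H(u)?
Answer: -3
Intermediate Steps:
H(h) = 3 (H(h) = -2 + 5 = 3)
p(u) = 3
q(s) = 1/(-5 + s)
p(-3)*q(4) = 3/(-5 + 4) = 3/(-1) = 3*(-1) = -3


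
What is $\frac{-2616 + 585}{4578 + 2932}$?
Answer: $- \frac{2031}{7510} \approx -0.27044$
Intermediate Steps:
$\frac{-2616 + 585}{4578 + 2932} = - \frac{2031}{7510}$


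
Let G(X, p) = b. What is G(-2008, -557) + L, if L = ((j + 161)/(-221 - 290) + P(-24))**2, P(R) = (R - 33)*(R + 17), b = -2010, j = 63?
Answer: 835807735/5329 ≈ 1.5684e+5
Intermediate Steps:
G(X, p) = -2010
P(R) = (-33 + R)*(17 + R)
L = 846519025/5329 (L = ((63 + 161)/(-221 - 290) + (-561 + (-24)**2 - 16*(-24)))**2 = (224/(-511) + (-561 + 576 + 384))**2 = (224*(-1/511) + 399)**2 = (-32/73 + 399)**2 = (29095/73)**2 = 846519025/5329 ≈ 1.5885e+5)
G(-2008, -557) + L = -2010 + 846519025/5329 = 835807735/5329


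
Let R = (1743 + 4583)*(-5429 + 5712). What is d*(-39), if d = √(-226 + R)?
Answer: -156*√111877 ≈ -52179.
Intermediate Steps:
R = 1790258 (R = 6326*283 = 1790258)
d = 4*√111877 (d = √(-226 + 1790258) = √1790032 = 4*√111877 ≈ 1337.9)
d*(-39) = (4*√111877)*(-39) = -156*√111877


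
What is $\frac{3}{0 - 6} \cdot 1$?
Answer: $- \frac{1}{2} \approx -0.5$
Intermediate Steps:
$\frac{3}{0 - 6} \cdot 1 = \frac{3}{-6} \cdot 1 = 3 \left(- \frac{1}{6}\right) 1 = \left(- \frac{1}{2}\right) 1 = - \frac{1}{2}$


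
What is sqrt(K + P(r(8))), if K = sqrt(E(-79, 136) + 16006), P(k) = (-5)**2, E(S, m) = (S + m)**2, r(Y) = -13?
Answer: sqrt(25 + sqrt(19255)) ≈ 12.797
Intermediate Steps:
P(k) = 25
K = sqrt(19255) (K = sqrt((-79 + 136)**2 + 16006) = sqrt(57**2 + 16006) = sqrt(3249 + 16006) = sqrt(19255) ≈ 138.76)
sqrt(K + P(r(8))) = sqrt(sqrt(19255) + 25) = sqrt(25 + sqrt(19255))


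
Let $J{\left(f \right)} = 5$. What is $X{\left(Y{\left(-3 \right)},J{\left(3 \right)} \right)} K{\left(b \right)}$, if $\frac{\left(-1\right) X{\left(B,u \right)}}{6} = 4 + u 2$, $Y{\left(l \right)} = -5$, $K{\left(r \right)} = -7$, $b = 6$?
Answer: $588$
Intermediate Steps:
$X{\left(B,u \right)} = -24 - 12 u$ ($X{\left(B,u \right)} = - 6 \left(4 + u 2\right) = - 6 \left(4 + 2 u\right) = -24 - 12 u$)
$X{\left(Y{\left(-3 \right)},J{\left(3 \right)} \right)} K{\left(b \right)} = \left(-24 - 60\right) \left(-7\right) = \left(-84\right) \left(-7\right) = 588$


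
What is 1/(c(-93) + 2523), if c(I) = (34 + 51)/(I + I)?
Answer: 186/469193 ≈ 0.00039643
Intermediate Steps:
c(I) = 85/(2*I) (c(I) = 85/((2*I)) = 85*(1/(2*I)) = 85/(2*I))
1/(c(-93) + 2523) = 1/((85/2)/(-93) + 2523) = 1/((85/2)*(-1/93) + 2523) = 1/(-85/186 + 2523) = 1/(469193/186) = 186/469193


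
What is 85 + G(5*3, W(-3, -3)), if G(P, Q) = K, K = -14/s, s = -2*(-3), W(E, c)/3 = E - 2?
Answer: 248/3 ≈ 82.667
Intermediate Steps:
W(E, c) = -6 + 3*E (W(E, c) = 3*(E - 2) = 3*(-2 + E) = -6 + 3*E)
s = 6
K = -7/3 (K = -14/6 = -14*⅙ = -7/3 ≈ -2.3333)
G(P, Q) = -7/3
85 + G(5*3, W(-3, -3)) = 85 - 7/3 = 248/3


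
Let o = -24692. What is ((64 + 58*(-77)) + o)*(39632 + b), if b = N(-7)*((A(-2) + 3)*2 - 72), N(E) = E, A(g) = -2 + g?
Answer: -1168124100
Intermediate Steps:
b = 518 (b = -7*(((-2 - 2) + 3)*2 - 72) = -7*((-4 + 3)*2 - 72) = -7*(-1*2 - 72) = -7*(-2 - 72) = -7*(-74) = 518)
((64 + 58*(-77)) + o)*(39632 + b) = ((64 + 58*(-77)) - 24692)*(39632 + 518) = ((64 - 4466) - 24692)*40150 = (-4402 - 24692)*40150 = -29094*40150 = -1168124100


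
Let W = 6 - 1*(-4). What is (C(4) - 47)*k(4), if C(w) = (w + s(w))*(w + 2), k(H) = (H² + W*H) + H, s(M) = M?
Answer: 60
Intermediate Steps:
W = 10 (W = 6 + 4 = 10)
k(H) = H² + 11*H (k(H) = (H² + 10*H) + H = H² + 11*H)
C(w) = 2*w*(2 + w) (C(w) = (w + w)*(w + 2) = (2*w)*(2 + w) = 2*w*(2 + w))
(C(4) - 47)*k(4) = (2*4*(2 + 4) - 47)*(4*(11 + 4)) = (2*4*6 - 47)*(4*15) = (48 - 47)*60 = 1*60 = 60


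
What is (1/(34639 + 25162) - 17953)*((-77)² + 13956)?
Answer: -21348682194520/59801 ≈ -3.5700e+8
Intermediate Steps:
(1/(34639 + 25162) - 17953)*((-77)² + 13956) = (1/59801 - 17953)*(5929 + 13956) = (1/59801 - 17953)*19885 = -1073607352/59801*19885 = -21348682194520/59801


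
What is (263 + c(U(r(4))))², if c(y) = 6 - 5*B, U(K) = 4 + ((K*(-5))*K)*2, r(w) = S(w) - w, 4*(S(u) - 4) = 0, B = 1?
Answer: 69696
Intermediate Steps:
S(u) = 4 (S(u) = 4 + (¼)*0 = 4 + 0 = 4)
r(w) = 4 - w
U(K) = 4 - 10*K² (U(K) = 4 + ((-5*K)*K)*2 = 4 - 5*K²*2 = 4 - 10*K²)
c(y) = 1 (c(y) = 6 - 5*1 = 6 - 5 = 1)
(263 + c(U(r(4))))² = (263 + 1)² = 264² = 69696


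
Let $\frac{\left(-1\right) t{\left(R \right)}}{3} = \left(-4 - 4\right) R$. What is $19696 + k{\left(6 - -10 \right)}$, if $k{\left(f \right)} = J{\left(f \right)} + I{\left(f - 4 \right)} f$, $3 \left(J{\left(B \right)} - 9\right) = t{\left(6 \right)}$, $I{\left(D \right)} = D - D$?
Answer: $19753$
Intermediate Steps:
$I{\left(D \right)} = 0$
$t{\left(R \right)} = 24 R$ ($t{\left(R \right)} = - 3 \left(-4 - 4\right) R = - 3 \left(- 8 R\right) = 24 R$)
$J{\left(B \right)} = 57$ ($J{\left(B \right)} = 9 + \frac{24 \cdot 6}{3} = 9 + \frac{1}{3} \cdot 144 = 9 + 48 = 57$)
$k{\left(f \right)} = 57$ ($k{\left(f \right)} = 57 + 0 f = 57 + 0 = 57$)
$19696 + k{\left(6 - -10 \right)} = 19696 + 57 = 19753$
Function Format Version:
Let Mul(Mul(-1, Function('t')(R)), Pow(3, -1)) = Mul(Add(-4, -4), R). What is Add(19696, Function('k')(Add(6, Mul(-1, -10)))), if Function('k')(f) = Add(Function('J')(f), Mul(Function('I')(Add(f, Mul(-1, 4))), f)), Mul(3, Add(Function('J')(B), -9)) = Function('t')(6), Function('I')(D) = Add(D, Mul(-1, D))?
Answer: 19753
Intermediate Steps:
Function('I')(D) = 0
Function('t')(R) = Mul(24, R) (Function('t')(R) = Mul(-3, Mul(Add(-4, -4), R)) = Mul(-3, Mul(-8, R)) = Mul(24, R))
Function('J')(B) = 57 (Function('J')(B) = Add(9, Mul(Rational(1, 3), Mul(24, 6))) = Add(9, Mul(Rational(1, 3), 144)) = Add(9, 48) = 57)
Function('k')(f) = 57 (Function('k')(f) = Add(57, Mul(0, f)) = Add(57, 0) = 57)
Add(19696, Function('k')(Add(6, Mul(-1, -10)))) = Add(19696, 57) = 19753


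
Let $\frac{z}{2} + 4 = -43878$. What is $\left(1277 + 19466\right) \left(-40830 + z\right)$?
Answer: $-2667425342$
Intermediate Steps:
$z = -87764$ ($z = -8 + 2 \left(-43878\right) = -8 - 87756 = -87764$)
$\left(1277 + 19466\right) \left(-40830 + z\right) = \left(1277 + 19466\right) \left(-40830 - 87764\right) = 20743 \left(-128594\right) = -2667425342$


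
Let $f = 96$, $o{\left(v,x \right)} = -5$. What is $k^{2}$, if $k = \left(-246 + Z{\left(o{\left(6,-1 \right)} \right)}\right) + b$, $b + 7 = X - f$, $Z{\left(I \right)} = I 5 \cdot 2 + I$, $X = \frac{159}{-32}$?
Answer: $\frac{171269569}{1024} \approx 1.6726 \cdot 10^{5}$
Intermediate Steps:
$X = - \frac{159}{32}$ ($X = 159 \left(- \frac{1}{32}\right) = - \frac{159}{32} \approx -4.9688$)
$Z{\left(I \right)} = 11 I$ ($Z{\left(I \right)} = I 10 + I = 10 I + I = 11 I$)
$b = - \frac{3455}{32}$ ($b = -7 - \frac{3231}{32} = - \frac{3455}{32} \approx -107.97$)
$k = - \frac{13087}{32}$ ($k = \left(-246 + 11 \left(-5\right)\right) - \frac{3455}{32} = \left(-246 - 55\right) - \frac{3455}{32} = -301 - \frac{3455}{32} = - \frac{13087}{32} \approx -408.97$)
$k^{2} = \left(- \frac{13087}{32}\right)^{2} = \frac{171269569}{1024}$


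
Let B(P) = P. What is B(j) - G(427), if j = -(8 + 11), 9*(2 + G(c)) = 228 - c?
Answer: 46/9 ≈ 5.1111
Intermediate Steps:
G(c) = 70/3 - c/9 (G(c) = -2 + (228 - c)/9 = -2 + (76/3 - c/9) = 70/3 - c/9)
j = -19 (j = -1*19 = -19)
B(j) - G(427) = -19 - (70/3 - ⅑*427) = -19 - (70/3 - 427/9) = -19 - 1*(-217/9) = -19 + 217/9 = 46/9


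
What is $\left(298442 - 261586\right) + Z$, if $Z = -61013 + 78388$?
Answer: $54231$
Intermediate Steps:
$Z = 17375$
$\left(298442 - 261586\right) + Z = \left(298442 - 261586\right) + 17375 = 36856 + 17375 = 54231$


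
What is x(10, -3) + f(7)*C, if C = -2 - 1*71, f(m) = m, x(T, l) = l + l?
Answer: -517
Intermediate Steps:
x(T, l) = 2*l
C = -73 (C = -2 - 71 = -73)
x(10, -3) + f(7)*C = 2*(-3) + 7*(-73) = -6 - 511 = -517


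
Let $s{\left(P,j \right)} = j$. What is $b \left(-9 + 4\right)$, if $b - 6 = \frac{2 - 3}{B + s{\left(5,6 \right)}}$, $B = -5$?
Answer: $-25$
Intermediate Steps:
$b = 5$ ($b = 6 + \frac{2 - 3}{-5 + 6} = 6 - 1^{-1} = 6 - 1 = 5$)
$b \left(-9 + 4\right) = 5 \left(-9 + 4\right) = 5 \left(-5\right) = -25$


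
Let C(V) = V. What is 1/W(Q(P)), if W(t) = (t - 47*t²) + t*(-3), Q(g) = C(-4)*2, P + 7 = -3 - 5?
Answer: -1/2992 ≈ -0.00033422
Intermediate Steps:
P = -15 (P = -7 + (-3 - 5) = -7 - 8 = -15)
Q(g) = -8 (Q(g) = -4*2 = -8)
W(t) = -47*t² - 2*t (W(t) = (t - 47*t²) - 3*t = -47*t² - 2*t)
1/W(Q(P)) = 1/(-1*(-8)*(2 + 47*(-8))) = 1/(-1*(-8)*(2 - 376)) = 1/(-1*(-8)*(-374)) = 1/(-2992) = -1/2992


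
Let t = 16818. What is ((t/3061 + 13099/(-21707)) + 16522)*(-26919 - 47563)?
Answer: -81791019998794042/66445127 ≈ -1.2310e+9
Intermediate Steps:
((t/3061 + 13099/(-21707)) + 16522)*(-26919 - 47563) = ((16818/3061 + 13099/(-21707)) + 16522)*(-26919 - 47563) = ((16818*(1/3061) + 13099*(-1/21707)) + 16522)*(-74482) = ((16818/3061 - 13099/21707) + 16522)*(-74482) = (324972287/66445127 + 16522)*(-74482) = (1098131360581/66445127)*(-74482) = -81791019998794042/66445127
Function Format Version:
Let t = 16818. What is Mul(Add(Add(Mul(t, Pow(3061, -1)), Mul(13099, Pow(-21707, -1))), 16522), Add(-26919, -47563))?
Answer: Rational(-81791019998794042, 66445127) ≈ -1.2310e+9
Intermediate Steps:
Mul(Add(Add(Mul(t, Pow(3061, -1)), Mul(13099, Pow(-21707, -1))), 16522), Add(-26919, -47563)) = Mul(Add(Add(Mul(16818, Pow(3061, -1)), Mul(13099, Pow(-21707, -1))), 16522), Add(-26919, -47563)) = Mul(Add(Add(Mul(16818, Rational(1, 3061)), Mul(13099, Rational(-1, 21707))), 16522), -74482) = Mul(Add(Add(Rational(16818, 3061), Rational(-13099, 21707)), 16522), -74482) = Mul(Add(Rational(324972287, 66445127), 16522), -74482) = Mul(Rational(1098131360581, 66445127), -74482) = Rational(-81791019998794042, 66445127)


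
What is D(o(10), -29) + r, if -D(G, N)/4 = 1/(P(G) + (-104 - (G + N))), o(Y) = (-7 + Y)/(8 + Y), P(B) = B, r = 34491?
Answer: 2586829/75 ≈ 34491.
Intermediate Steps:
o(Y) = (-7 + Y)/(8 + Y)
D(G, N) = -4/(-104 - N) (D(G, N) = -4/(G + (-104 - (G + N))) = -4/(G + (-104 + (-G - N))) = -4/(G + (-104 - G - N)) = -4/(-104 - N))
D(o(10), -29) + r = 4/(104 - 29) + 34491 = 4/75 + 34491 = 2586829/75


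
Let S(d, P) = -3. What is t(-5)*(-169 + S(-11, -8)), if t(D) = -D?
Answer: -860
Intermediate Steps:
t(-5)*(-169 + S(-11, -8)) = (-1*(-5))*(-169 - 3) = 5*(-172) = -860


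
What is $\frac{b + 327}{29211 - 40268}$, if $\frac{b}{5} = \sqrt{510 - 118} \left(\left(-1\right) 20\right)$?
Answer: $- \frac{327}{11057} + \frac{1400 \sqrt{2}}{11057} \approx 0.14949$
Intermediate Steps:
$b = - 1400 \sqrt{2}$ ($b = 5 \sqrt{510 - 118} \left(\left(-1\right) 20\right) = 5 \sqrt{392} \left(-20\right) = 5 \cdot 14 \sqrt{2} \left(-20\right) = 5 \left(- 280 \sqrt{2}\right) = - 1400 \sqrt{2} \approx -1979.9$)
$\frac{b + 327}{29211 - 40268} = \frac{- 1400 \sqrt{2} + 327}{29211 - 40268} = \frac{327 - 1400 \sqrt{2}}{-11057} = \left(327 - 1400 \sqrt{2}\right) \left(- \frac{1}{11057}\right) = - \frac{327}{11057} + \frac{1400 \sqrt{2}}{11057}$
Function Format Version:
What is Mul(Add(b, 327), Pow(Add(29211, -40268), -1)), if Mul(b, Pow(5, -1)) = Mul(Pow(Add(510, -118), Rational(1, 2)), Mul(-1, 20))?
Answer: Add(Rational(-327, 11057), Mul(Rational(1400, 11057), Pow(2, Rational(1, 2)))) ≈ 0.14949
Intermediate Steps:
b = Mul(-1400, Pow(2, Rational(1, 2))) (b = Mul(5, Mul(Pow(Add(510, -118), Rational(1, 2)), Mul(-1, 20))) = Mul(5, Mul(Pow(392, Rational(1, 2)), -20)) = Mul(5, Mul(Mul(14, Pow(2, Rational(1, 2))), -20)) = Mul(5, Mul(-280, Pow(2, Rational(1, 2)))) = Mul(-1400, Pow(2, Rational(1, 2))) ≈ -1979.9)
Mul(Add(b, 327), Pow(Add(29211, -40268), -1)) = Mul(Add(Mul(-1400, Pow(2, Rational(1, 2))), 327), Pow(Add(29211, -40268), -1)) = Mul(Add(327, Mul(-1400, Pow(2, Rational(1, 2)))), Pow(-11057, -1)) = Mul(Add(327, Mul(-1400, Pow(2, Rational(1, 2)))), Rational(-1, 11057)) = Add(Rational(-327, 11057), Mul(Rational(1400, 11057), Pow(2, Rational(1, 2))))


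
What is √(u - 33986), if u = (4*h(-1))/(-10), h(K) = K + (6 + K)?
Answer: 9*I*√10490/5 ≈ 184.36*I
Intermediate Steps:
h(K) = 6 + 2*K
u = -8/5 (u = (4*(6 + 2*(-1)))/(-10) = (4*(6 - 2))*(-⅒) = (4*4)*(-⅒) = 16*(-⅒) = -8/5 ≈ -1.6000)
√(u - 33986) = √(-8/5 - 33986) = √(-169938/5) = 9*I*√10490/5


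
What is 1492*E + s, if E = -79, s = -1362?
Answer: -119230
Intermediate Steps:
1492*E + s = 1492*(-79) - 1362 = -117868 - 1362 = -119230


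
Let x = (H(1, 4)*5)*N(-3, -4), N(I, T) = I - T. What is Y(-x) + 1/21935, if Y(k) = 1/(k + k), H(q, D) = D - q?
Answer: -4381/131610 ≈ -0.033288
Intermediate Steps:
x = 15 (x = ((4 - 1*1)*5)*(-3 - 1*(-4)) = ((4 - 1)*5)*(-3 + 4) = (3*5)*1 = 15*1 = 15)
Y(k) = 1/(2*k)
Y(-x) + 1/21935 = 1/(2*((-1*15))) + 1/21935 = (1/2)/(-15) + 1/21935 = (1/2)*(-1/15) + 1/21935 = -1/30 + 1/21935 = -4381/131610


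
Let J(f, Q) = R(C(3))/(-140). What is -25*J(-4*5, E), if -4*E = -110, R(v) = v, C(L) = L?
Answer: 15/28 ≈ 0.53571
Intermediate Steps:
E = 55/2 (E = -¼*(-110) = 55/2 ≈ 27.500)
J(f, Q) = -3/140 (J(f, Q) = 3/(-140) = 3*(-1/140) = -3/140)
-25*J(-4*5, E) = -25*(-3/140) = 15/28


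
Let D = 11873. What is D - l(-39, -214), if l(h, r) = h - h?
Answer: 11873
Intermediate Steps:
l(h, r) = 0
D - l(-39, -214) = 11873 - 1*0 = 11873 + 0 = 11873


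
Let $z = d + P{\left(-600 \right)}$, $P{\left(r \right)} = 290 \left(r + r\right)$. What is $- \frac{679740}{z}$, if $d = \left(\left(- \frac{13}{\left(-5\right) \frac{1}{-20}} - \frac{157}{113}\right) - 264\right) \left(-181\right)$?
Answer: $\frac{5120708}{2188829} \approx 2.3395$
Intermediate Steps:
$d = \frac{6491565}{113}$ ($d = \left(\left(- \frac{13}{\left(-5\right) \left(- \frac{1}{20}\right)} - \frac{157}{113}\right) - 264\right) \left(-181\right) = \left(\left(- 13 \frac{1}{\frac{1}{4}} - \frac{157}{113}\right) - 264\right) \left(-181\right) = \left(\left(\left(-13\right) 4 - \frac{157}{113}\right) - 264\right) \left(-181\right) = \left(\left(-52 - \frac{157}{113}\right) - 264\right) \left(-181\right) = \left(- \frac{6033}{113} - 264\right) \left(-181\right) = \left(- \frac{35865}{113}\right) \left(-181\right) = \frac{6491565}{113} \approx 57448.0$)
$P{\left(r \right)} = 580 r$ ($P{\left(r \right)} = 290 \cdot 2 r = 580 r$)
$z = - \frac{32832435}{113}$ ($z = \frac{6491565}{113} + 580 \left(-600\right) = \frac{6491565}{113} - 348000 = - \frac{32832435}{113} \approx -2.9055 \cdot 10^{5}$)
$- \frac{679740}{z} = - \frac{679740}{- \frac{32832435}{113}} = \left(-679740\right) \left(- \frac{113}{32832435}\right) = \frac{5120708}{2188829}$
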